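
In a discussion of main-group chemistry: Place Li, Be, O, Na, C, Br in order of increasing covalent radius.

O < C < Be < Br < Li < Na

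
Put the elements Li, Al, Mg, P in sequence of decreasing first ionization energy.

P > Mg > Al > Li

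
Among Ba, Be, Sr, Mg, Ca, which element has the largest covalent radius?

Ba

Be is in period 2, group 2; Mg is in period 3, group 2; Ca is in period 4, group 2; Sr is in period 5, group 2; Ba is in period 6, group 2.
Radius decreases left→right (rising Z_eff, same n) and increases top→bottom (higher n).
All are in group 2, so atomic radius increases down the group.
The largest covalent radius among these belongs to Ba.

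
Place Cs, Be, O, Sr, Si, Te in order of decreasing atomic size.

Cs, Sr, Te, Si, Be, O

Be is in period 2, group 2; O is in period 2, group 16; Si is in period 3, group 14; Sr is in period 5, group 2; Te is in period 5, group 16; Cs is in period 6, group 1.
Atomic radius shrinks across a period as nuclear charge pulls the same shell inward, and grows down a group as new shells are added.
Here both period and group differ, so the two effects have to be weighed against each other.
Be > O: both are in period 2; the period trend gives Be the larger value.
Si > Be: period and group pull opposite ways; the down-group shift dominates (116 vs 102 pm).
Te > Si: the two effects oppose for this pair; the down-group effect wins (136 vs 116 pm).
Sr > Te: Sr lies to the left of Te in period 5, so the across-period effect alone puts Sr larger.
Cs > Sr: both effects reinforce here, so Cs is clearly the larger of the two.
Tabulated atomic radius (pm): Be 102, O 63, Si 116, Sr 185, Te 136, Cs 232.
So from largest to smallest: Cs > Sr > Te > Si > Be > O.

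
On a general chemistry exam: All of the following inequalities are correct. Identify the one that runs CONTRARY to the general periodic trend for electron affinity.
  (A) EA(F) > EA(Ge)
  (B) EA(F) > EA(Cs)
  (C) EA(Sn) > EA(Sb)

(C)

The general trend: electron affinity increases across a period and decreases down a group.
(A) F (period 2, group 17) vs Ge (period 4, group 14): the stated order agrees with the simple trend.
(B) F (period 2, group 17) vs Cs (period 6, group 1): the stated order agrees with the simple trend.
(C) Sn (period 5, group 14) vs Sb (period 5, group 15): the stated order contradicts the simple trend.
The exception is (C): adding an electron to Sb's half-filled 5p³ is unfavourable, so Sn has the more exothermic EA.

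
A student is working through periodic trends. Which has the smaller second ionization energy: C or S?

S

After 1 electron has been removed, what remains? C⁺ still has 3 valence electrons; S⁺ still has 5 valence electrons.
All are still removing valence electrons, so compare the +1 ions as you would atoms: IE_2 generally rises across a period (higher Z_eff) and falls down a group (larger shell), subject to the usual subshell exceptions.
Valence configurations: C⁺ [He]2s²2p¹, S⁺ [Ne]3s²3p³.
The numbers (kJ/mol): C 2353, S 2252.
Overall IE_2 order: S < C.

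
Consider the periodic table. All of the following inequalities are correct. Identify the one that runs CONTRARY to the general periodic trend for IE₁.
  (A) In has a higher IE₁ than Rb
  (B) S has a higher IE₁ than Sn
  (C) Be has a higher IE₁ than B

(C)

The general trend: IE₁ increases across a period and decreases down a group.
(A) In (period 5, group 13) vs Rb (period 5, group 1): the stated order agrees with the simple trend.
(B) S (period 3, group 16) vs Sn (period 5, group 14): the stated order agrees with the simple trend.
(C) Be (period 2, group 2) vs B (period 2, group 13): the stated order contradicts the simple trend.
The exception is (C): removing B's lone 2p electron is easier than breaking Be's filled 2s².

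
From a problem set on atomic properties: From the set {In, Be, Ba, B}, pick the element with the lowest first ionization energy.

Ba

Removing the outermost electron gets harder across a period and easier down a group.
These span different periods and groups, so the two trends combine.
In > Ba: both effects reinforce here, so In is clearly the higher of the two.
B > In: B sits above In in group 13, so the down-group effect alone puts B higher.
Be > B: this pair runs against the simple trend — see the exception note.
Note the exception: Be has a higher first ionization energy than B, contrary to the simple trend — removing B's lone 2p electron is easier than breaking Be's filled 2s².
For reference (kJ/mol): Be 900, B 801, In 558, Ba 503.
The lowest first ionization energy among these belongs to Ba.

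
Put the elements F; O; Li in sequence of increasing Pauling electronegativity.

Li, O, F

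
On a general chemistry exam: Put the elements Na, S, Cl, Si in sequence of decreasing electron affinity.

Na is in period 3, group 1; Si is in period 3, group 14; S is in period 3, group 16; Cl is in period 3, group 17.
Atoms with high Z_eff and room in the valence shell (especially the halogens) have the most exothermic electron affinities.
All lie in period 3, so electron affinity increases left to right.
So from highest to lowest: Cl > S > Si > Na.

Cl, S, Si, Na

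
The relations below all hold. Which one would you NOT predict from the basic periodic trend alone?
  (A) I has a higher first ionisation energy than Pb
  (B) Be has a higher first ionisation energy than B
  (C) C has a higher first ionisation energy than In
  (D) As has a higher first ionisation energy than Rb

(B)

The general trend: first ionisation energy increases across a period and decreases down a group.
(A) I (period 5, group 17) vs Pb (period 6, group 14): the stated order agrees with the simple trend.
(B) Be (period 2, group 2) vs B (period 2, group 13): the stated order contradicts the simple trend.
(C) C (period 2, group 14) vs In (period 5, group 13): the stated order agrees with the simple trend.
(D) As (period 4, group 15) vs Rb (period 5, group 1): the stated order agrees with the simple trend.
The exception is (B): removing B's lone 2p electron is easier than breaking Be's filled 2s².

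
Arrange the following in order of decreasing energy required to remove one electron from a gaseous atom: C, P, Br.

Br, C, P

C is in period 2, group 14; P is in period 3, group 15; Br is in period 4, group 17.
Removing the outermost electron gets harder across a period and easier down a group.
These span different periods and groups, so the two trends combine.
C > P: period and group pull opposite ways; the down-group shift dominates (1086 vs 1012 kJ/mol).
Br > C: the two effects oppose for this pair; the across-period effect wins (1140 vs 1086 kJ/mol).
Approximate values (kJ/mol): C 1086, P 1012, Br 1140.
So from highest to lowest: Br > C > P.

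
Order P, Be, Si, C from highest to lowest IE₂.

IE_2 is the cost of taking one more electron from the +1 cation: P⁺ still has 4 valence electrons; Be⁺ still has 1 valence electron; Si⁺ still has 3 valence electrons; C⁺ still has 3 valence electrons.
All are still removing valence electrons, so compare the +1 ions as you would atoms: IE_2 generally rises across a period (higher Z_eff) and falls down a group (larger shell), subject to the usual subshell exceptions.
Valence configurations: P⁺ [Ne]3s²3p², Be⁺ [He]2s¹, Si⁺ [Ne]3s²3p¹, C⁺ [He]2s²2p¹.
Approximate IE_2 values (kJ/mol): P 1907, Be 1757, Si 1577, C 2353.
Hence IE_2: Si < Be < P < C.

C > P > Be > Si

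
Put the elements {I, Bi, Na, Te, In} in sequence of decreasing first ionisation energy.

Na is in period 3, group 1; In is in period 5, group 13; Te is in period 5, group 16; I is in period 5, group 17; Bi is in period 6, group 15.
IE₁ increases left→right with effective nuclear charge and decreases top→bottom as the valence shell moves farther out.
These span different periods and groups, so the two trends combine.
In > Na: the two effects oppose for this pair; the across-period effect wins (558 vs 496 kJ/mol).
Bi > In: period and group pull opposite ways; the across-period shift dominates (703 vs 558 kJ/mol).
Te > Bi: relative to Bi, both the across-period and down-group shifts push Te's first ionization energy up.
I > Te: I lies to the right of Te in period 5, so the across-period effect alone puts I higher.
Approximate values (kJ/mol): Na 496, In 558, Te 869, I 1008, Bi 703.
So from highest to lowest: I > Te > Bi > In > Na.

I > Te > Bi > In > Na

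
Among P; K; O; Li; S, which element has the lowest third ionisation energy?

P

Consider each +2 ion: P²⁺ still has 3 valence electrons; K²⁺ is already 1 electron into the core; O²⁺ still has 4 valence electrons; Li²⁺ is already 1 electron into the core; S²⁺ still has 4 valence electrons.
Usually core removal costs more than valence removal, but here the competition is close: a tightly held n=2 valence electron can cost more to remove than an n=3 core electron, so the actual values have to decide it.
Valence configurations: P²⁺ [Ne]3s²3p¹, O²⁺ [He]2s²2p², S²⁺ [Ne]3s²3p².
The numbers (kJ/mol): P 2914, K 4420, O 5300, Li 11815, S 3357.
Hence IE_3: P < S < K < O < Li.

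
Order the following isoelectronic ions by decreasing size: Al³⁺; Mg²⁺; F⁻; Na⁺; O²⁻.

All of these have 10 electrons, so size is governed by nuclear charge alone: the more protons, the stronger the pull on the same electron cloud, and the smaller the ion.
Nuclear charges: Al³⁺ (Z=13), Mg²⁺ (Z=12), Na⁺ (Z=11), F⁻ (Z=9), O²⁻ (Z=8).
Largest to smallest: O²⁻ > F⁻ > Na⁺ > Mg²⁺ > Al³⁺.

O²⁻, F⁻, Na⁺, Mg²⁺, Al³⁺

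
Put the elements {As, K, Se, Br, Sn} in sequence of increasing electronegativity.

K is in period 4, group 1; As is in period 4, group 15; Se is in period 4, group 16; Br is in period 4, group 17; Sn is in period 5, group 14.
EN rises left→right (higher Z_eff, smaller atoms) and falls top→bottom (larger, more shielded atoms).
These span different periods and groups, so the two trends combine.
Sn > K: the two effects oppose for this pair; the across-period effect wins (1.96 vs 0.82).
As > Sn: relative to Sn, both the across-period and down-group shifts push As's electronegativity up.
Se > As: Se lies to the right of As in period 4, so the across-period effect alone puts Se higher.
Br > Se: both are in period 4; the period trend gives Br the larger value.
For reference (Pauling): K 0.82, As 2.18, Se 2.55, Br 2.96, Sn 1.96.
So from lowest to highest: K < Sn < As < Se < Br.

K < Sn < As < Se < Br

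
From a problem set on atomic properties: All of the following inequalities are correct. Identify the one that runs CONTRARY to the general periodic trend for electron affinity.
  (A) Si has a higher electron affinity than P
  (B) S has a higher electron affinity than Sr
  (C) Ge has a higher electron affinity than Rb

The general trend: electron affinity increases across a period and decreases down a group.
(A) Si (period 3, group 14) vs P (period 3, group 15): the stated order contradicts the simple trend.
(B) S (period 3, group 16) vs Sr (period 5, group 2): the stated order agrees with the simple trend.
(C) Ge (period 4, group 14) vs Rb (period 5, group 1): the stated order agrees with the simple trend.
The exception is (A): adding an electron to P's half-filled 3p³ is unfavourable, so Si (3p²) has the more exothermic EA.

(A)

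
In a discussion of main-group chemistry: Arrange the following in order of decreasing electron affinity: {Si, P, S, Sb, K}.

S, Si, Sb, P, K

Si is in period 3, group 14; P is in period 3, group 15; S is in period 3, group 16; K is in period 4, group 1; Sb is in period 5, group 15.
Atoms with high Z_eff and room in the valence shell (especially the halogens) have the most exothermic electron affinities.
These span different periods and groups, so the two trends combine.
P > K: relative to K, both the across-period and down-group shifts push P's electron affinity up.
Sb > P: this pair runs against the simple trend — see the exception note.
Si > Sb: the two effects oppose for this pair; the down-group effect wins (134 vs 103 kJ/mol).
S > Si: both are in period 3; the period trend gives S the larger value.
Note the exception: Sb has a higher electron affinity than P, contrary to the simple trend — both are half-filled np³, but the pairing/repulsion penalty for the added electron shrinks as the p orbitals become larger and more diffuse down the group, and for Sb that outweighs the weaker nuclear attraction.
Note the exception: Si has a higher electron affinity than P, contrary to the simple trend — adding an electron to P's half-filled 3p³ is unfavourable, so Si (3p²) has the more exothermic EA.
Tabulated electron affinity (kJ/mol): Si 134, P 72, S 200, K 48, Sb 103.
So from highest to lowest: S > Si > Sb > P > K.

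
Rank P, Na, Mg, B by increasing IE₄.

After 3 electrons have been removed, what remains? P³⁺ still has 2 valence electrons; Na³⁺ is already 2 electrons into the core; Mg³⁺ is already 1 electron into the core; B³⁺ is the bare [He] core.
Core electrons are held far more tightly than valence electrons, so Na, Mg and B top the IE_4 order.
The numbers (kJ/mol): P 4964, Na 9543, Mg 10543, B 25026.
Overall IE_4 order: P < Na < Mg < B.

P, Na, Mg, B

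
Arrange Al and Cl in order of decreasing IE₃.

Cl, Al

The third ionization energy removes an electron from the +2 ion. For each element: Al²⁺ still has 1 valence electron; Cl²⁺ still has 5 valence electrons.
All are still removing valence electrons, so compare the +2 ions as you would atoms: IE_3 generally rises across a period (higher Z_eff) and falls down a group (larger shell), subject to the usual subshell exceptions.
Valence configurations: Al²⁺ [Ne]3s¹, Cl²⁺ [Ne]3s²3p³.
The numbers (kJ/mol): Al 2745, Cl 3822.
Hence IE_3: Al < Cl.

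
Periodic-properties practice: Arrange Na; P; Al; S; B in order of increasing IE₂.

The second ionization energy removes an electron from the +1 ion. For each element: Na⁺ is the bare [Ne] core; P⁺ still has 4 valence electrons; Al⁺ still has 2 valence electrons; S⁺ still has 5 valence electrons; B⁺ still has 2 valence electrons.
Core electrons are held far more tightly than valence electrons, so Na tops the IE_2 order.
Valence configurations: P⁺ [Ne]3s²3p², Al⁺ [Ne]3s², S⁺ [Ne]3s²3p³, B⁺ [He]2s².
The numbers (kJ/mol): Na 4562, P 1907, Al 1817, S 2252, B 2427.
Hence IE_2: Al < P < S < B < Na.

Al < P < S < B < Na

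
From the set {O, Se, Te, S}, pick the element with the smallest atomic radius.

O

O is in period 2, group 16; S is in period 3, group 16; Se is in period 4, group 16; Te is in period 5, group 16.
Moving right in a period, electrons are added to the same shell under a stronger nuclear pull, so atoms get smaller; moving down, a new shell is opened and atoms get larger.
All are in group 16, so atomic radius increases down the group.
The smallest atomic radius among these belongs to O.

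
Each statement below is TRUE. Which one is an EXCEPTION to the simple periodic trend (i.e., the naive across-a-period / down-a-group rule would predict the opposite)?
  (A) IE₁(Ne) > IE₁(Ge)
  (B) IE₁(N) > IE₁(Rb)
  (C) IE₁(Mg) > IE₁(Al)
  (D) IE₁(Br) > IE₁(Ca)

(C)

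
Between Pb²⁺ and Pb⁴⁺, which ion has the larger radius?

Pb²⁺

Both ions have Z = 82 protons, but Pb⁴⁺ has lost more electrons, so its remaining electrons feel a larger effective nuclear charge per electron and are pulled in more tightly.
Higher positive charge → smaller ion, so Pb²⁺ > Pb⁴⁺.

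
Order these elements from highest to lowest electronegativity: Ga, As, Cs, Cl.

Cl > As > Ga > Cs

Cl is in period 3, group 17; Ga is in period 4, group 13; As is in period 4, group 15; Cs is in period 6, group 1.
Smaller atoms with higher effective nuclear charge are more electronegative.
Neither a single period nor a single group — weigh both effects.
Ga > Cs: both effects reinforce here, so Ga is clearly the higher of the two.
As > Ga: As lies to the right of Ga in period 4, so the across-period effect alone puts As higher.
Cl > As: both effects reinforce here, so Cl is clearly the higher of the two.
Approximate values (Pauling): Cl 3.16, Ga 1.81, As 2.18, Cs 0.79.
So from highest to lowest: Cl > As > Ga > Cs.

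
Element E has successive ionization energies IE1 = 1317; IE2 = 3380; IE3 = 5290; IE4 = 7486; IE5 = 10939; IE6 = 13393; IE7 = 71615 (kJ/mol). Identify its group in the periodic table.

Look for the largest jump between consecutive ionization energies: IE7/IE6 ≈ 5.3, far larger than any earlier ratio.
That jump marks the point where a core electron is being removed. So the atom has 6 valence electrons.
A main-group element with 6 valence electrons is in group 16.

Group 16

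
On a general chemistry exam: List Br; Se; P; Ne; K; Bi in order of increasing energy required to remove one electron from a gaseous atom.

K < Bi < Se < P < Br < Ne

Ne is in period 2, group 18; P is in period 3, group 15; K is in period 4, group 1; Se is in period 4, group 16; Br is in period 4, group 17; Bi is in period 6, group 15.
First ionization energy rises across a period (greater Z_eff holds electrons more tightly) and falls down a group (valence electrons are farther from the nucleus).
Neither a single period nor a single group — weigh both effects.
Bi > K: the two effects oppose for this pair; the across-period effect wins (703 vs 419 kJ/mol).
Se > Bi: both effects reinforce here, so Se is clearly the higher of the two.
P > Se: period and group pull opposite ways; the down-group shift dominates (1012 vs 941 kJ/mol).
Br > P: the two effects oppose for this pair; the across-period effect wins (1140 vs 1012 kJ/mol).
Ne > Br: both effects reinforce here, so Ne is clearly the higher of the two.
Approximate values (kJ/mol): Ne 2081, P 1012, K 419, Se 941, Br 1140, Bi 703.
So from lowest to highest: K < Bi < Se < P < Br < Ne.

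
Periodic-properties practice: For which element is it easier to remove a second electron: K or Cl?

Cl

After 1 electron has been removed, what remains? K⁺ is the bare [Ar] core; Cl⁺ still has 6 valence electrons.
Breaking into a closed-shell core is much more expensive than removing a leftover valence electron — K has the largest IE_2 here.
Approximate IE_2 values (kJ/mol): K 3052, Cl 2298.
Hence IE_2: Cl < K.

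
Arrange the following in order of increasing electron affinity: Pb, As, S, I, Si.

Pb, As, Si, S, I

Si is in period 3, group 14; S is in period 3, group 16; As is in period 4, group 15; I is in period 5, group 17; Pb is in period 6, group 14.
Atoms with high Z_eff and room in the valence shell (especially the halogens) have the most exothermic electron affinities.
These span different periods and groups, so the two trends combine.
As > Pb: both effects reinforce here, so As is clearly the higher of the two.
Si > As: the two effects oppose for this pair; the down-group effect wins (134 vs 78 kJ/mol).
S > Si: S lies to the right of Si in period 3, so the across-period effect alone puts S higher.
I > S: period and group pull opposite ways; the across-period shift dominates (295 vs 200 kJ/mol).
Approximate values (kJ/mol): Si 134, S 200, As 78, I 295, Pb 35.
So from lowest to highest: Pb < As < Si < S < I.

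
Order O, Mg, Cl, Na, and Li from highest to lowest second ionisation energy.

Li > Na > O > Cl > Mg

The second ionization energy removes an electron from the +1 ion. For each element: O⁺ still has 5 valence electrons; Mg⁺ still has 1 valence electron; Cl⁺ still has 6 valence electrons; Na⁺ is the bare [Ne] core; Li⁺ is the bare [He] core.
Breaking into a closed-shell core is much more expensive than removing a leftover valence electron — Na and Li have the largest IE_2 here.
Valence configurations: O⁺ [He]2s²2p³, Mg⁺ [Ne]3s¹, Cl⁺ [Ne]3s²3p⁴.
The numbers (kJ/mol): O 3388, Mg 1451, Cl 2298, Na 4562, Li 7298.
Overall IE_2 order: Mg < Cl < O < Na < Li.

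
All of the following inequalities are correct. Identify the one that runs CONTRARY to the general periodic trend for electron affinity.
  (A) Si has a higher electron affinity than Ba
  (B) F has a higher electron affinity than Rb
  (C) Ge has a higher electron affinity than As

The general trend: electron affinity increases across a period and decreases down a group.
(A) Si (period 3, group 14) vs Ba (period 6, group 2): the stated order agrees with the simple trend.
(B) F (period 2, group 17) vs Rb (period 5, group 1): the stated order agrees with the simple trend.
(C) Ge (period 4, group 14) vs As (period 4, group 15): the stated order contradicts the simple trend.
The exception is (C): adding an electron to As's half-filled 4p³ is unfavourable, so Ge (4p²) has the more exothermic EA.

(C)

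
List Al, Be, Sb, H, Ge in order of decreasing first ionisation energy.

Removing the outermost electron gets harder across a period and easier down a group.
These sit on a diagonal, where the across-period and down-group effects partly cancel.
Ge > Al: period and group pull opposite ways; the across-period shift dominates (762 vs 578 kJ/mol).
Sb > Ge: period and group pull opposite ways; the across-period shift dominates (831 vs 762 kJ/mol).
Be > Sb: period and group pull opposite ways; the down-group shift dominates (900 vs 831 kJ/mol).
H > Be: the two effects oppose for this pair; the down-group effect wins (1312 vs 900 kJ/mol).
Tabulated first ionization energy (kJ/mol): H 1312, Be 900, Al 578, Ge 762, Sb 831.
So from highest to lowest: H > Be > Sb > Ge > Al.

H > Be > Sb > Ge > Al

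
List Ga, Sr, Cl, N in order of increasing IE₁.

Sr, Ga, Cl, N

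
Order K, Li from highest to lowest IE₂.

Li > K

The second ionization energy removes an electron from the +1 ion. For each element: K⁺ is the bare [Ar] core; Li⁺ is the bare [He] core.
All of these are removing an electron from a noble-gas core or deeper; the smaller core (lower principal quantum number) is held far more tightly, and within a period the higher nuclear charge binds the same core more tightly.
Approximate IE_2 values (kJ/mol): K 3052, Li 7298.
So the second ionization energies run K < Li.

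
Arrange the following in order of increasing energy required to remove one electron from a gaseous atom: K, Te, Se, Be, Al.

K, Al, Te, Be, Se

Removing the outermost electron gets harder across a period and easier down a group.
These span different periods and groups, so the two trends combine.
Al > K: both effects reinforce here, so Al is clearly the higher of the two.
Te > Al: period and group pull opposite ways; the across-period shift dominates (869 vs 578 kJ/mol).
Be > Te: period and group pull opposite ways; the down-group shift dominates (900 vs 869 kJ/mol).
Se > Be: the two effects oppose for this pair; the across-period effect wins (941 vs 900 kJ/mol).
Approximate values (kJ/mol): Be 900, Al 578, K 419, Se 941, Te 869.
So from lowest to highest: K < Al < Te < Be < Se.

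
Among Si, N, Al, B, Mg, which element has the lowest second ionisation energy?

The second ionization energy removes an electron from the +1 ion. For each element: Si⁺ still has 3 valence electrons; N⁺ still has 4 valence electrons; Al⁺ still has 2 valence electrons; B⁺ still has 2 valence electrons; Mg⁺ still has 1 valence electron.
All are still removing valence electrons, so compare the +1 ions as you would atoms: IE_2 generally rises across a period (higher Z_eff) and falls down a group (larger shell), subject to the usual subshell exceptions.
Valence configurations: Si⁺ [Ne]3s²3p¹, N⁺ [He]2s²2p², Al⁺ [Ne]3s², B⁺ [He]2s², Mg⁺ [Ne]3s¹.
Si⁺ loses a lone 3p electron whereas Al⁺ must break into a filled 3s² pair, so IE_2(Al) > IE_2(Si) even though Si has the higher nuclear charge.
Approximate IE_2 values (kJ/mol): Si 1577, N 2856, Al 1817, B 2427, Mg 1451.
Hence IE_2: Mg < Si < Al < B < N.

Mg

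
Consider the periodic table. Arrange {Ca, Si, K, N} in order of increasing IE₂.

The second ionization energy removes an electron from the +1 ion. For each element: Ca⁺ still has 1 valence electron; Si⁺ still has 3 valence electrons; K⁺ is the bare [Ar] core; N⁺ still has 4 valence electrons.
Pulling an electron out of a noble-gas core costs far more than removing a remaining valence electron, so K sits at the high end of IE_2.
Valence configurations: Ca⁺ [Ar]4s¹, Si⁺ [Ne]3s²3p¹, N⁺ [He]2s²2p².
Approximate IE_2 values (kJ/mol): Ca 1145, Si 1577, K 3052, N 2856.
Hence IE_2: Ca < Si < N < K.

Ca < Si < N < K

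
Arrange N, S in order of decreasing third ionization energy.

N, S

Consider each +2 ion: N²⁺ still has 3 valence electrons; S²⁺ still has 4 valence electrons.
All are still removing valence electrons, so compare the +2 ions as you would atoms: IE_3 generally rises across a period (higher Z_eff) and falls down a group (larger shell), subject to the usual subshell exceptions.
Valence configurations: N²⁺ [He]2s²2p¹, S²⁺ [Ne]3s²3p².
Approximate IE_3 values (kJ/mol): N 4578, S 3357.
So the third ionization energies run S < N.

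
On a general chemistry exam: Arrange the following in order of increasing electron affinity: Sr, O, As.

Sr, As, O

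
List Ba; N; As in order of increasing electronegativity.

Ba < As < N

N is in period 2, group 15; As is in period 4, group 15; Ba is in period 6, group 2.
Electronegativity increases across a period and decreases down a group, tracking effective nuclear charge and atomic size.
Neither a single period nor a single group — weigh both effects.
As > Ba: both effects reinforce here, so As is clearly the higher of the two.
N > As: N sits above As in group 15, so the down-group effect alone puts N higher.
Tabulated electronegativity (Pauling): N 3.04, As 2.18, Ba 0.89.
So from lowest to highest: Ba < As < N.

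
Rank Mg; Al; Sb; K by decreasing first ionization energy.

Sb > Mg > Al > K

Mg is in period 3, group 2; Al is in period 3, group 13; K is in period 4, group 1; Sb is in period 5, group 15.
Across a period the outer electron is held more tightly (higher IE₁); down a group it sits in a higher shell, more shielded, and comes off more easily.
These span different periods and groups, so the two trends combine.
Al > K: both effects reinforce here, so Al is clearly the higher of the two.
Mg > Al: this pair runs against the simple trend — see the exception note.
Sb > Mg: the two effects oppose for this pair; the across-period effect wins (831 vs 738 kJ/mol).
Note the exception: Mg has a higher first ionization energy than Al, contrary to the simple trend — Al's single 3p electron is easier to remove than one from Mg's filled 3s².
Approximate values (kJ/mol): Mg 738, Al 578, K 419, Sb 831.
So from highest to lowest: Sb > Mg > Al > K.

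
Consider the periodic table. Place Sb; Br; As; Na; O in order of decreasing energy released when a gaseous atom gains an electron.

Br, O, Sb, As, Na

EA tends to increase across a period and decrease down a group, though the pattern is less regular than for IE or radius.
These span different periods and groups, so the two trends combine.
As > Na: period and group pull opposite ways; the across-period shift dominates (78 vs 53 kJ/mol).
Sb > As: this pair runs against the simple trend — see the exception note.
O > Sb: both effects reinforce here, so O is clearly the higher of the two.
Br > O: the two effects oppose for this pair; the across-period effect wins (325 vs 141 kJ/mol).
Note the exception: Sb has a higher electron affinity than As, contrary to the simple trend — both are half-filled np³, but the pairing/repulsion penalty for the added electron shrinks as the p orbitals become larger and more diffuse down the group, and for Sb that outweighs the weaker nuclear attraction.
Tabulated electron affinity (kJ/mol): O 141, Na 53, As 78, Br 325, Sb 103.
So from highest to lowest: Br > O > Sb > As > Na.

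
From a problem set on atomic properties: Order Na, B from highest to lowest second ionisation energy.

Na, B

Consider each +1 ion: Na⁺ is the bare [Ne] core; B⁺ still has 2 valence electrons.
Core electrons are held far more tightly than valence electrons, so Na tops the IE_2 order.
Tabulated IE_2 (kJ/mol): Na 4562, B 2427.
Hence IE_2: B < Na.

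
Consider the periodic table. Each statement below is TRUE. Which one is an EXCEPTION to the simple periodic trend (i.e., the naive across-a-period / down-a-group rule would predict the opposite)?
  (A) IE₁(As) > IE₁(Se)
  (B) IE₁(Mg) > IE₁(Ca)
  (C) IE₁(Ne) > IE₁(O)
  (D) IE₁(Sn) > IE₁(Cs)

The general trend: first ionisation energy increases across a period and decreases down a group.
(A) As (period 4, group 15) vs Se (period 4, group 16): the stated order contradicts the simple trend.
(B) Mg (period 3, group 2) vs Ca (period 4, group 2): the stated order agrees with the simple trend.
(C) Ne (period 2, group 18) vs O (period 2, group 16): the stated order agrees with the simple trend.
(D) Sn (period 5, group 14) vs Cs (period 6, group 1): the stated order agrees with the simple trend.
The exception is (A): Se (4p⁴) ionizes more easily than half-filled As (4p³).

(A)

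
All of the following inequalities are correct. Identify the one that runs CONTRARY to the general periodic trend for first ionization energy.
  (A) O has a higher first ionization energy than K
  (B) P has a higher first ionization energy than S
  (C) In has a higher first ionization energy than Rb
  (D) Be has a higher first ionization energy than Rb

The general trend: first ionization energy increases across a period and decreases down a group.
(A) O (period 2, group 16) vs K (period 4, group 1): the stated order agrees with the simple trend.
(B) P (period 3, group 15) vs S (period 3, group 16): the stated order contradicts the simple trend.
(C) In (period 5, group 13) vs Rb (period 5, group 1): the stated order agrees with the simple trend.
(D) Be (period 2, group 2) vs Rb (period 5, group 1): the stated order agrees with the simple trend.
The exception is (B): S (3p⁴) ionizes more easily than half-filled P (3p³) because the paired 3p electron in S is pushed out by e⁻–e⁻ repulsion.

(B)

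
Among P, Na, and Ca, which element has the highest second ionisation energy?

After 1 electron has been removed, what remains? P⁺ still has 4 valence electrons; Na⁺ is the bare [Ne] core; Ca⁺ still has 1 valence electron.
Breaking into a closed-shell core is much more expensive than removing a leftover valence electron — Na has the largest IE_2 here.
Valence configurations: P⁺ [Ne]3s²3p², Ca⁺ [Ar]4s¹.
The numbers (kJ/mol): P 1907, Na 4562, Ca 1145.
Overall IE_2 order: Ca < P < Na.

Na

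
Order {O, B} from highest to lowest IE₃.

IE_3 is the cost of taking one more electron from the +2 cation: O²⁺ still has 4 valence electrons; B²⁺ still has 1 valence electron.
All are still removing valence electrons, so compare the +2 ions as you would atoms: IE_3 generally rises across a period (higher Z_eff) and falls down a group (larger shell), subject to the usual subshell exceptions.
Valence configurations: O²⁺ [He]2s²2p², B²⁺ [He]2s¹.
The numbers (kJ/mol): O 5300, B 3660.
Overall IE_3 order: B < O.

O, B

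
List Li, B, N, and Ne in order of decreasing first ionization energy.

Li is in period 2, group 1; B is in period 2, group 13; N is in period 2, group 15; Ne is in period 2, group 18.
Removing the outermost electron gets harder across a period and easier down a group.
All lie in period 2, so first ionization energy increases left to right.
So from highest to lowest: Ne > N > B > Li.

Ne > N > B > Li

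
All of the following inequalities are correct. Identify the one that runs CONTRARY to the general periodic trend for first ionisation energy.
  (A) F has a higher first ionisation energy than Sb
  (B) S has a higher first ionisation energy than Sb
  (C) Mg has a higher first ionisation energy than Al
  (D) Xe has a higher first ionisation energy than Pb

(C)

The general trend: first ionisation energy increases across a period and decreases down a group.
(A) F (period 2, group 17) vs Sb (period 5, group 15): the stated order agrees with the simple trend.
(B) S (period 3, group 16) vs Sb (period 5, group 15): the stated order agrees with the simple trend.
(C) Mg (period 3, group 2) vs Al (period 3, group 13): the stated order contradicts the simple trend.
(D) Xe (period 5, group 18) vs Pb (period 6, group 14): the stated order agrees with the simple trend.
The exception is (C): Al's single 3p electron is easier to remove than one from Mg's filled 3s².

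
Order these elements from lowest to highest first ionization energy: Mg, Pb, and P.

Pb, Mg, P

Mg is in period 3, group 2; P is in period 3, group 15; Pb is in period 6, group 14.
IE₁ increases left→right with effective nuclear charge and decreases top→bottom as the valence shell moves farther out.
Neither a single period nor a single group — weigh both effects.
Mg > Pb: period and group pull opposite ways; the down-group shift dominates (738 vs 716 kJ/mol).
P > Mg: both are in period 3; the period trend gives P the larger value.
Approximate values (kJ/mol): Mg 738, P 1012, Pb 716.
So from lowest to highest: Pb < Mg < P.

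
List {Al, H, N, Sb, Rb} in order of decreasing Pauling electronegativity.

N, H, Sb, Al, Rb

H is in period 1, group 1; N is in period 2, group 15; Al is in period 3, group 13; Rb is in period 5, group 1; Sb is in period 5, group 15.
Electronegativity increases across a period and decreases down a group, tracking effective nuclear charge and atomic size.
These span different periods and groups, so the two trends combine.
Al > Rb: relative to Rb, both the across-period and down-group shifts push Al's electronegativity up.
Sb > Al: the two effects oppose for this pair; the across-period effect wins (2.05 vs 1.61).
H > Sb: period and group pull opposite ways; the down-group shift dominates (2.20 vs 2.05).
N > H: the two effects oppose for this pair; the across-period effect wins (3.04 vs 2.20).
For reference (Pauling): H 2.20, N 3.04, Al 1.61, Rb 0.82, Sb 2.05.
So from highest to lowest: N > H > Sb > Al > Rb.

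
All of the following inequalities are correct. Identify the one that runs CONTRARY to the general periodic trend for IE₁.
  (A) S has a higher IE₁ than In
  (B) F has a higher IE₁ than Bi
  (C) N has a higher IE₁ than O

(C)

The general trend: IE₁ increases across a period and decreases down a group.
(A) S (period 3, group 16) vs In (period 5, group 13): the stated order agrees with the simple trend.
(B) F (period 2, group 17) vs Bi (period 6, group 15): the stated order agrees with the simple trend.
(C) N (period 2, group 15) vs O (period 2, group 16): the stated order contradicts the simple trend.
The exception is (C): pairing an electron in O's 2p⁴ costs repulsion energy, so O ionizes more easily than half-filled N (2p³).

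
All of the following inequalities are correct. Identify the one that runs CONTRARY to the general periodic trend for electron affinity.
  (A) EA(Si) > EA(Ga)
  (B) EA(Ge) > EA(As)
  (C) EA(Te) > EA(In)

(B)

The general trend: electron affinity increases across a period and decreases down a group.
(A) Si (period 3, group 14) vs Ga (period 4, group 13): the stated order agrees with the simple trend.
(B) Ge (period 4, group 14) vs As (period 4, group 15): the stated order contradicts the simple trend.
(C) Te (period 5, group 16) vs In (period 5, group 13): the stated order agrees with the simple trend.
The exception is (B): adding an electron to As's half-filled 4p³ is unfavourable, so Ge (4p²) has the more exothermic EA.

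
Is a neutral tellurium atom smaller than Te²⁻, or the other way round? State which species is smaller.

Te

Forming Te²⁻ adds 2 electrons to Te. More electron–electron repulsion in the same shell, with unchanged nuclear charge, lets the cloud expand.
An anion is larger than its parent atom: Te²⁻ > Te.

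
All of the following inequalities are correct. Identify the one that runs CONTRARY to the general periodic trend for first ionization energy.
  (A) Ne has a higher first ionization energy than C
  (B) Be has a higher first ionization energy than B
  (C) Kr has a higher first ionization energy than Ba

The general trend: first ionization energy increases across a period and decreases down a group.
(A) Ne (period 2, group 18) vs C (period 2, group 14): the stated order agrees with the simple trend.
(B) Be (period 2, group 2) vs B (period 2, group 13): the stated order contradicts the simple trend.
(C) Kr (period 4, group 18) vs Ba (period 6, group 2): the stated order agrees with the simple trend.
The exception is (B): removing B's lone 2p electron is easier than breaking Be's filled 2s².

(B)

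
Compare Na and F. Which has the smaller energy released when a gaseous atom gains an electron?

EA tends to increase across a period and decrease down a group, though the pattern is less regular than for IE or radius.
Neither a single period nor a single group — weigh both effects.
F > Na: both effects reinforce here, so F is clearly the higher of the two.
For reference (kJ/mol): F 328, Na 53.
So Na has the smaller energy released when a gaseous atom gains an electron (Na < F).

Na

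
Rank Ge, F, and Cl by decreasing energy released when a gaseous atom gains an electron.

F is in period 2, group 17; Cl is in period 3, group 17; Ge is in period 4, group 14.
Electron affinity generally becomes more exothermic across a period toward the halogens and less exothermic down a group.
These span different periods and groups, so the two trends combine.
F > Ge: relative to Ge, both the across-period and down-group shifts push F's electron affinity up.
Cl > F: this pair runs against the simple trend — see the exception note.
Note the exception: Cl has a higher electron affinity than F, contrary to the simple trend — F's small 2p subshell makes the incoming electron feel strong e⁻–e⁻ repulsion, so Cl actually releases more energy on gaining an electron.
Approximate values (kJ/mol): F 328, Cl 349, Ge 119.
So from highest to lowest: Cl > F > Ge.

Cl > F > Ge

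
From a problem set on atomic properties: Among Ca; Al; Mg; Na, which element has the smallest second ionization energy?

Ca

IE_2 is the cost of taking one more electron from the +1 cation: Ca⁺ still has 1 valence electron; Al⁺ still has 2 valence electrons; Mg⁺ still has 1 valence electron; Na⁺ is the bare [Ne] core.
Pulling an electron out of a noble-gas core costs far more than removing a remaining valence electron, so Na sits at the high end of IE_2.
Valence configurations: Ca⁺ [Ar]4s¹, Al⁺ [Ne]3s², Mg⁺ [Ne]3s¹.
Tabulated IE_2 (kJ/mol): Ca 1145, Al 1817, Mg 1451, Na 4562.
Hence IE_2: Ca < Mg < Al < Na.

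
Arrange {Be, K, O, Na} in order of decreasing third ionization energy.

Consider each +2 ion: Be²⁺ is the bare [He] core; K²⁺ is already 1 electron into the core; O²⁺ still has 4 valence electrons; Na²⁺ is already 1 electron into the core.
Usually core removal costs more than valence removal, but here the competition is close: a tightly held n=2 valence electron can cost more to remove than an n=3 core electron, so the actual values have to decide it.
Tabulated IE_3 (kJ/mol): Be 14849, K 4420, O 5300, Na 6910.
So the third ionization energies run K < O < Na < Be.

Be, Na, O, K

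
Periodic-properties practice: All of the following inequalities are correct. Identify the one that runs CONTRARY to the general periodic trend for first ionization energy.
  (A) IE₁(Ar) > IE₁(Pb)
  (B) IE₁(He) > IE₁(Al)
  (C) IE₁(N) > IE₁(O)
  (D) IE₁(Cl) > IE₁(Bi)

(C)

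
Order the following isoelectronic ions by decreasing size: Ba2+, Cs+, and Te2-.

All of these have 54 electrons, so size is governed by nuclear charge alone: the more protons, the stronger the pull on the same electron cloud, and the smaller the ion.
Nuclear charges: Ba2+ (Z=56), Cs+ (Z=55), Te2- (Z=52).
Largest to smallest: Te2- > Cs+ > Ba2+.

Te2-, Cs+, Ba2+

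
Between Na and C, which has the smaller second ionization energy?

C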